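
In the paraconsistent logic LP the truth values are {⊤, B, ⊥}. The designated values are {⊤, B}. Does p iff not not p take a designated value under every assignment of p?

Yes

Every assignment of p over {⊤, B, ⊥} gives a value in {⊤, B}.
In particular, with p=B: p iff not not p = B.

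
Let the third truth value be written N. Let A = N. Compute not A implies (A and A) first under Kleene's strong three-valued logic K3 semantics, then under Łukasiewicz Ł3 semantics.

In Kleene's strong three-valued logic K3: not A = not N = N
A and A = N and N = N
not A implies (A and A) = N implies N = N  [not N or N]
In Łukasiewicz Ł3: not A = not N = N
A and A = N and N = N
not A implies (A and A) = N implies N = 1  [min(1, 1−½+½)]
They differ because Kleene's strong three-valued logic K3 and Łukasiewicz Ł3 treat N differently under implication.

N; 1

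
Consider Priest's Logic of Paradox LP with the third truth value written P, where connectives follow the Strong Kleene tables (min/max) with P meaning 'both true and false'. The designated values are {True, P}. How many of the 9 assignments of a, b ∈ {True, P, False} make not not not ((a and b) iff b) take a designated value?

Of the 9 assignments, 5 give a value in {True, P}.

5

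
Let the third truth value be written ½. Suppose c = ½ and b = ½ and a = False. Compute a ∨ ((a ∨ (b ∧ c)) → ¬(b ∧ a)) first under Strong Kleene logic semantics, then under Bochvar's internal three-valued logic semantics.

In Strong Kleene logic: b ∧ c = ½ ∧ ½ = ½
a ∨ (b ∧ c) = False ∨ ½ = ½
b ∧ a = ½ ∧ False = False
¬(b ∧ a) = ¬False = True
(a ∨ (b ∧ c)) → ¬(b ∧ a) = ½ → True = True  [¬½ ∨ True]
a ∨ ((a ∨ (b ∧ c)) → ¬(b ∧ a)) = False ∨ True = True
In Bochvar's internal three-valued logic: b ∧ c = ½ ∧ ½ = ½
a ∨ (b ∧ c) = False ∨ ½ = ½
b ∧ a = ½ ∧ False = ½
¬(b ∧ a) = ¬½ = ½
(a ∨ (b ∧ c)) → ¬(b ∧ a) = ½ → ½ = ½
a ∨ ((a ∨ (b ∧ c)) → ¬(b ∧ a)) = False ∨ ½ = ½
They differ because Strong Kleene logic and Bochvar's internal three-valued logic treat ½ differently under the binary connectives.

True; ½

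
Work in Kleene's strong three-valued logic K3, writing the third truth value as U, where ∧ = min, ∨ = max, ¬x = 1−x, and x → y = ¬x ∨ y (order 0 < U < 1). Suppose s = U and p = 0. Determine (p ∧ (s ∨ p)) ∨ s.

s ∨ p = U ∨ 0 = U
p ∧ (s ∨ p) = 0 ∧ U = 0
(p ∧ (s ∨ p)) ∨ s = 0 ∨ U = U

U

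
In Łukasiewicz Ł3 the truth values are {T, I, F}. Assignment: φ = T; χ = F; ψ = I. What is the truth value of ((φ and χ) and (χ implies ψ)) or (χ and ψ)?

φ and χ = T and F = F
χ implies ψ = F implies I = T  [min(1, 1−0+½)]
(φ and χ) and (χ implies ψ) = F and T = F
χ and ψ = F and I = F
((φ and χ) and (χ implies ψ)) or (χ and ψ) = F or F = F

F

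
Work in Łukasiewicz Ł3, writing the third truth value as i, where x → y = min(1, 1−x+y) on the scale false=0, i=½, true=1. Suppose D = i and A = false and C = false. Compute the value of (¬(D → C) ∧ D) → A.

D → C = i → false = i  [min(1, 1−½+0)]
¬(D → C) = ¬i = i
¬(D → C) ∧ D = i ∧ i = i
(¬(D → C) ∧ D) → A = i → false = i

i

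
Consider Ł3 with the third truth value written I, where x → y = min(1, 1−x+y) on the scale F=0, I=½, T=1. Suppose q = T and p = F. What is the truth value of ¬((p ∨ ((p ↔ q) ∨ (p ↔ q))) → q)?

F

p ↔ q = F ↔ T = F
p ↔ q = F ↔ T = F
(p ↔ q) ∨ (p ↔ q) = F ∨ F = F
p ∨ ((p ↔ q) ∨ (p ↔ q)) = F ∨ F = F
(p ∨ ((p ↔ q) ∨ (p ↔ q))) → q = F → T = T
¬((p ∨ ((p ↔ q) ∨ (p ↔ q))) → q) = ¬T = F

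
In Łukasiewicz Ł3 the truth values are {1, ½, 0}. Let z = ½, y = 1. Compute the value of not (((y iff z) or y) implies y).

0

y iff z = 1 iff ½ = ½
(y iff z) or y = ½ or 1 = 1
((y iff z) or y) implies y = 1 implies 1 = 1
not (((y iff z) or y) implies y) = not 1 = 0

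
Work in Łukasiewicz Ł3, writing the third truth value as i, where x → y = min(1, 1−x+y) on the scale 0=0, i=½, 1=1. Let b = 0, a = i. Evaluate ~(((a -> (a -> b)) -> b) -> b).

a -> b = i -> 0 = i  [min(1, 1−½+0)]
a -> (a -> b) = i -> i = 1
(a -> (a -> b)) -> b = 1 -> 0 = 0
((a -> (a -> b)) -> b) -> b = 0 -> 0 = 1
~(((a -> (a -> b)) -> b) -> b) = ~1 = 0

0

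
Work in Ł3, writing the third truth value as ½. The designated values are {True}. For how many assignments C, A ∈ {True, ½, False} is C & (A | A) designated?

1

Designated under: (C=True, A=True).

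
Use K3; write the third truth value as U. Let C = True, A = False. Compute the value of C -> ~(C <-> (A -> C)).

A -> C = False -> True = True
C <-> (A -> C) = True <-> True = True
~(C <-> (A -> C)) = ~True = False
C -> ~(C <-> (A -> C)) = True -> False = False

False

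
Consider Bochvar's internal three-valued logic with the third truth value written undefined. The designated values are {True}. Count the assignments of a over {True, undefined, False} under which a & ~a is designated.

0

a=True: False ·
a=undefined: undefined ·
a=False: False ·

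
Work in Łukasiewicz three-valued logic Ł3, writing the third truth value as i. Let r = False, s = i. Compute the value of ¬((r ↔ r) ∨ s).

False

r ↔ r = False ↔ False = True
(r ↔ r) ∨ s = True ∨ i = True
¬((r ↔ r) ∨ s) = ¬True = False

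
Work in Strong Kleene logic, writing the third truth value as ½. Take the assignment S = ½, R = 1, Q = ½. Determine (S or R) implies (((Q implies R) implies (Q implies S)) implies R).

1

S or R = ½ or 1 = 1
Q implies R = ½ implies 1 = 1  [not ½ or 1]
Q implies S = ½ implies ½ = ½
(Q implies R) implies (Q implies S) = 1 implies ½ = ½
((Q implies R) implies (Q implies S)) implies R = ½ implies 1 = 1
(S or R) implies (((Q implies R) implies (Q implies S)) implies R) = 1 implies 1 = 1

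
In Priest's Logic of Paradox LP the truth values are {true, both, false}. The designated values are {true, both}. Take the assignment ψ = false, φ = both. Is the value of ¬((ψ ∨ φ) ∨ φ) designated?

ψ ∨ φ = false ∨ both = both
(ψ ∨ φ) ∨ φ = both ∨ both = both
¬((ψ ∨ φ) ∨ φ) = ¬both = both
both ∈ {true, both}.

Yes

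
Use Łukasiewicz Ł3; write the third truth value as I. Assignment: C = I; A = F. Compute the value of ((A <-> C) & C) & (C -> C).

A <-> C = F <-> I = I
(A <-> C) & C = I & I = I
C -> C = I -> I = T
((A <-> C) & C) & (C -> C) = I & T = I

I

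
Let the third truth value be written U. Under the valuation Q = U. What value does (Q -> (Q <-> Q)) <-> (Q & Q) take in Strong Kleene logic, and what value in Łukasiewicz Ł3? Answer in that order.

U; U

In Strong Kleene logic: Q <-> Q = U <-> U = U
Q -> (Q <-> Q) = U -> U = U  [~U | U]
Q & Q = U & U = U
(Q -> (Q <-> Q)) <-> (Q & Q) = U <-> U = U
In Łukasiewicz Ł3: Q <-> Q = U <-> U = true
Q -> (Q <-> Q) = U -> true = true
Q & Q = U & U = U
(Q -> (Q <-> Q)) <-> (Q & Q) = true <-> U = U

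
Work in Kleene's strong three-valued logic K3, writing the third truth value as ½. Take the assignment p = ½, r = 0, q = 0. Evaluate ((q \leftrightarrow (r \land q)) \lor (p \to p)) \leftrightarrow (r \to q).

r \land q = 0 \land 0 = 0
q \leftrightarrow (r \land q) = 0 \leftrightarrow 0 = 1
p \to p = ½ \to ½ = ½  [\lnot ½ \lor ½]
(q \leftrightarrow (r \land q)) \lor (p \to p) = 1 \lor ½ = 1
r \to q = 0 \to 0 = 1
((q \leftrightarrow (r \land q)) \lor (p \to p)) \leftrightarrow (r \to q) = 1 \leftrightarrow 1 = 1

1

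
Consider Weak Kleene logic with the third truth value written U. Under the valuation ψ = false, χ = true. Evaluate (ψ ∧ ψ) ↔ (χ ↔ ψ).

true

ψ ∧ ψ = false ∧ false = false
χ ↔ ψ = true ↔ false = false
(ψ ∧ ψ) ↔ (χ ↔ ψ) = false ↔ false = true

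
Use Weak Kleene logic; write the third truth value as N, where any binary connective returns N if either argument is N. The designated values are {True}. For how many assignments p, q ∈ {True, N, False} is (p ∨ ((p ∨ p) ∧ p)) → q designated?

Designated under: (p=True, q=True); (p=False, q=True); (p=False, q=False).

3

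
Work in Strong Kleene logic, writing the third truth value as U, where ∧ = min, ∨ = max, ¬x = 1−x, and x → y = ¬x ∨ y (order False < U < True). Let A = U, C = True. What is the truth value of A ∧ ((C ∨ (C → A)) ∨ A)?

U

C → A = True → U = U
C ∨ (C → A) = True ∨ U = True
(C ∨ (C → A)) ∨ A = True ∨ U = True
A ∧ ((C ∨ (C → A)) ∨ A) = U ∧ True = U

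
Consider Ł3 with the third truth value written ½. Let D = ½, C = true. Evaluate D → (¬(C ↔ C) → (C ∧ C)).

true

C ↔ C = true ↔ true = true
¬(C ↔ C) = ¬true = false
C ∧ C = true ∧ true = true
¬(C ↔ C) → (C ∧ C) = false → true = true
D → (¬(C ↔ C) → (C ∧ C)) = ½ → true = true  [min(1, 1−½+1)]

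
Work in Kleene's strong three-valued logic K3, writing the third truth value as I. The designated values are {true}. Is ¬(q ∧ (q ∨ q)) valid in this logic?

Countermodel: q=true gives false, which is not designated.

No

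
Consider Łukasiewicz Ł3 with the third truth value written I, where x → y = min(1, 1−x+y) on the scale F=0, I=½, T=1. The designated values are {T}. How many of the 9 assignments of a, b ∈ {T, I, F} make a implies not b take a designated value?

6

Of the 9 assignments, 6 give a value in {T}.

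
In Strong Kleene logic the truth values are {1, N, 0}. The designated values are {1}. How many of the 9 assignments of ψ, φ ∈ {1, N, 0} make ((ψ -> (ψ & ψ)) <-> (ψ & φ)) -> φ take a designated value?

6

Of the 9 assignments, 6 give a value in {1}.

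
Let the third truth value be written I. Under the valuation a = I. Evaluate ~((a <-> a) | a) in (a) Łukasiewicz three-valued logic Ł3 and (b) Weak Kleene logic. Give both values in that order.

In Łukasiewicz three-valued logic Ł3: a <-> a = I <-> I = true  [1 − |½−½|]
(a <-> a) | a = true | I = true
~((a <-> a) | a) = ~true = false
In Weak Kleene logic: a <-> a = I <-> I = I
(a <-> a) | a = I | I = I
~((a <-> a) | a) = ~I = I
They differ because Łukasiewicz three-valued logic Ł3 and Weak Kleene logic treat I differently under the binary connectives.

false; I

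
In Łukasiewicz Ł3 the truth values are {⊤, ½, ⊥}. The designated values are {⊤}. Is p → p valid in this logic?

Yes

Every assignment of p over {⊤, ½, ⊥} gives a value in {⊤}.
In particular, with p=½: p → p = ⊤.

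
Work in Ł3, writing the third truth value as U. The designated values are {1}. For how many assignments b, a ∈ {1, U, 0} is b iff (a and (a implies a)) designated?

Designated under: (b=1, a=1); (b=U, a=U); (b=0, a=0).

3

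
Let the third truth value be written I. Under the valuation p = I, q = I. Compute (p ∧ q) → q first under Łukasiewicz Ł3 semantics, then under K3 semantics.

True; I

In Łukasiewicz Ł3: p ∧ q = I ∧ I = I
(p ∧ q) → q = I → I = True  [min(1, 1−½+½)]
In K3: p ∧ q = I ∧ I = I
(p ∧ q) → q = I → I = I  [¬I ∨ I]
They differ because Łukasiewicz Ł3 and K3 treat I differently under implication.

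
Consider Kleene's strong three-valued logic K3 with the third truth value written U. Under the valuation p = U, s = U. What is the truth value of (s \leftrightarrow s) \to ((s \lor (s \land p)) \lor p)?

s \leftrightarrow s = U \leftrightarrow U = U
s \land p = U \land U = U
s \lor (s \land p) = U \lor U = U
(s \lor (s \land p)) \lor p = U \lor U = U
(s \leftrightarrow s) \to ((s \lor (s \land p)) \lor p) = U \to U = U  [\lnot U \lor U]

U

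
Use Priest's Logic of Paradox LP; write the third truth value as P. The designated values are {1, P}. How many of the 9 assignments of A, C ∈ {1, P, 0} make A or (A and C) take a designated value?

6

Of the 9 assignments, 6 give a value in {1, P}.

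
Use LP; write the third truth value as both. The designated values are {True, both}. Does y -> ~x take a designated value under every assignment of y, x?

Countermodel: y=True, x=True gives False, which is not designated.

No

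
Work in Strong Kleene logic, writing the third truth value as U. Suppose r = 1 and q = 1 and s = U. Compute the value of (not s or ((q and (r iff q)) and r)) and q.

1

not s = not U = U
r iff q = 1 iff 1 = 1
q and (r iff q) = 1 and 1 = 1
(q and (r iff q)) and r = 1 and 1 = 1
not s or ((q and (r iff q)) and r) = U or 1 = 1
(not s or ((q and (r iff q)) and r)) and q = 1 and 1 = 1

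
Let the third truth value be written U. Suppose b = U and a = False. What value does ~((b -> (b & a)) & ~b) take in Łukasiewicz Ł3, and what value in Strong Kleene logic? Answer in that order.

U; U

In Łukasiewicz Ł3: b & a = U & False = False
b -> (b & a) = U -> False = U  [min(1, 1−½+0)]
~b = ~U = U
(b -> (b & a)) & ~b = U & U = U
~((b -> (b & a)) & ~b) = ~U = U
In Strong Kleene logic: b & a = U & False = False
b -> (b & a) = U -> False = U  [~U | False]
~b = ~U = U
(b -> (b & a)) & ~b = U & U = U
~((b -> (b & a)) & ~b) = ~U = U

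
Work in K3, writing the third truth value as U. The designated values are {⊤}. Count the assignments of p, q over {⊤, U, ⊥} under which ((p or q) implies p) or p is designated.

4

Designated under: (p=⊤, q=⊤); (p=⊤, q=U); (p=⊤, q=⊥); (p=⊥, q=⊥).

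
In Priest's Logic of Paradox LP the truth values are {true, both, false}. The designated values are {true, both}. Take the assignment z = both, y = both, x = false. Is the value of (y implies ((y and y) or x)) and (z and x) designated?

No

y and y = both and both = both
(y and y) or x = both or false = both
y implies ((y and y) or x) = both implies both = both  [not both or both]
z and x = both and false = false
(y implies ((y and y) or x)) and (z and x) = both and false = false
false ∉ {true, both}.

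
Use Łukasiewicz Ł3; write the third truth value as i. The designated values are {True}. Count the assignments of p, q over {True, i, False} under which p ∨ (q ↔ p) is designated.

Of the 9 assignments, 5 give a value in {True}.

5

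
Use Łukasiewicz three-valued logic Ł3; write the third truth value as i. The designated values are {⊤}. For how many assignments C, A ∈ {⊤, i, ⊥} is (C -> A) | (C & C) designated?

8

Of the 9 assignments, 8 give a value in {⊤}.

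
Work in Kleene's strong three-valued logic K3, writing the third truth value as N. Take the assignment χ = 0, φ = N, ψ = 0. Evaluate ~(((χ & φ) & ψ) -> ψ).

0

χ & φ = 0 & N = 0
(χ & φ) & ψ = 0 & 0 = 0
((χ & φ) & ψ) -> ψ = 0 -> 0 = 1
~(((χ & φ) & ψ) -> ψ) = ~1 = 0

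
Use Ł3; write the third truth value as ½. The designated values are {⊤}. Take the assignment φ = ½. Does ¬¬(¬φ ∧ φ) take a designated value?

¬φ = ¬½ = ½
¬φ ∧ φ = ½ ∧ ½ = ½
¬(¬φ ∧ φ) = ¬½ = ½
¬¬(¬φ ∧ φ) = ¬½ = ½
½ ∉ {⊤}.

No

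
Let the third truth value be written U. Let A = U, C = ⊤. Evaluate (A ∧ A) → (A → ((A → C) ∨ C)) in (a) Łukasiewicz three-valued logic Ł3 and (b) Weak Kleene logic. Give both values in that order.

In Łukasiewicz three-valued logic Ł3: A ∧ A = U ∧ U = U
A → C = U → ⊤ = ⊤  [min(1, 1−½+1)]
(A → C) ∨ C = ⊤ ∨ ⊤ = ⊤
A → ((A → C) ∨ C) = U → ⊤ = ⊤
(A ∧ A) → (A → ((A → C) ∨ C)) = U → ⊤ = ⊤
In Weak Kleene logic: A ∧ A = U ∧ U = U
A → C = U → ⊤ = U
(A → C) ∨ C = U ∨ ⊤ = U
A → ((A → C) ∨ C) = U → U = U
(A ∧ A) → (A → ((A → C) ∨ C)) = U → U = U
They differ because Łukasiewicz three-valued logic Ł3 and Weak Kleene logic treat U differently under the binary connectives.

⊤; U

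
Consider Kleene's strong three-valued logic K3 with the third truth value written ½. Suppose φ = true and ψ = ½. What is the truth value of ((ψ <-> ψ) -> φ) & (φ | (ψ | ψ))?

true

ψ <-> ψ = ½ <-> ½ = ½
(ψ <-> ψ) -> φ = ½ -> true = true
ψ | ψ = ½ | ½ = ½
φ | (ψ | ψ) = true | ½ = true
((ψ <-> ψ) -> φ) & (φ | (ψ | ψ)) = true & true = true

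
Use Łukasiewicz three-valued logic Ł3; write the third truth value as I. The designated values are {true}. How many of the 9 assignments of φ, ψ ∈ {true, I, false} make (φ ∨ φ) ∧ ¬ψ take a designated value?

Designated under: (φ=true, ψ=false).

1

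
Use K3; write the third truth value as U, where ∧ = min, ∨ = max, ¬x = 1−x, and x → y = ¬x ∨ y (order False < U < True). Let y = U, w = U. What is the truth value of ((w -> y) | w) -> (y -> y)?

U

w -> y = U -> U = U
(w -> y) | w = U | U = U
y -> y = U -> U = U
((w -> y) | w) -> (y -> y) = U -> U = U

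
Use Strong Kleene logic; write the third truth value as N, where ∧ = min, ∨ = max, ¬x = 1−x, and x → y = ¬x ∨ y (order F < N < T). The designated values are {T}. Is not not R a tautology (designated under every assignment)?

No

Countermodel: R=N gives N, which is not designated.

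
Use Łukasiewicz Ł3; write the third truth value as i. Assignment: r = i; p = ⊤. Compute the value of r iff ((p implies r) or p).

p implies r = ⊤ implies i = i  [min(1, 1−1+½)]
(p implies r) or p = i or ⊤ = ⊤
r iff ((p implies r) or p) = i iff ⊤ = i

i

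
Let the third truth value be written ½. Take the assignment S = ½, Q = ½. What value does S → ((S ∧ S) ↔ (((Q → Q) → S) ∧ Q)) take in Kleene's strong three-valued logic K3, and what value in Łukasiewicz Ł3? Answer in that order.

½; ⊤

In Kleene's strong three-valued logic K3: S ∧ S = ½ ∧ ½ = ½
Q → Q = ½ → ½ = ½  [¬½ ∨ ½]
(Q → Q) → S = ½ → ½ = ½
((Q → Q) → S) ∧ Q = ½ ∧ ½ = ½
(S ∧ S) ↔ (((Q → Q) → S) ∧ Q) = ½ ↔ ½ = ½
S → ((S ∧ S) ↔ (((Q → Q) → S) ∧ Q)) = ½ → ½ = ½
In Łukasiewicz Ł3: S ∧ S = ½ ∧ ½ = ½
Q → Q = ½ → ½ = ⊤  [min(1, 1−½+½)]
(Q → Q) → S = ⊤ → ½ = ½
((Q → Q) → S) ∧ Q = ½ ∧ ½ = ½
(S ∧ S) ↔ (((Q → Q) → S) ∧ Q) = ½ ↔ ½ = ⊤
S → ((S ∧ S) ↔ (((Q → Q) → S) ∧ Q)) = ½ → ⊤ = ⊤
They differ because Kleene's strong three-valued logic K3 and Łukasiewicz Ł3 treat ½ differently under implication.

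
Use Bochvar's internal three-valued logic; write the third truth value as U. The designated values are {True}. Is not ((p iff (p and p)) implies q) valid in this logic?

Countermodel: p=True, q=True gives False, which is not designated.

No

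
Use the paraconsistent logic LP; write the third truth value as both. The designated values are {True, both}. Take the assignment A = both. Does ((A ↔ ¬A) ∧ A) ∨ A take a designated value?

¬A = ¬both = both
A ↔ ¬A = both ↔ both = both
(A ↔ ¬A) ∧ A = both ∧ both = both
((A ↔ ¬A) ∧ A) ∨ A = both ∨ both = both
both ∈ {True, both}.

Yes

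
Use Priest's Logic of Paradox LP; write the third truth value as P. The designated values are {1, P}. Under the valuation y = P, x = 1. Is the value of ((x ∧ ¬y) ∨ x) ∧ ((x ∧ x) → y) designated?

Yes

¬y = ¬P = P
x ∧ ¬y = 1 ∧ P = P
(x ∧ ¬y) ∨ x = P ∨ 1 = 1
x ∧ x = 1 ∧ 1 = 1
(x ∧ x) → y = 1 → P = P  [¬1 ∨ P]
((x ∧ ¬y) ∨ x) ∧ ((x ∧ x) → y) = 1 ∧ P = P
P ∈ {1, P}.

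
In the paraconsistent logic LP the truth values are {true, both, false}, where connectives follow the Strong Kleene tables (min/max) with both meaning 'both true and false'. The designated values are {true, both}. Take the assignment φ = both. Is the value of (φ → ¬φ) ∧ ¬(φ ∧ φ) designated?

¬φ = ¬both = both
φ → ¬φ = both → both = both  [¬both ∨ both]
φ ∧ φ = both ∧ both = both
¬(φ ∧ φ) = ¬both = both
(φ → ¬φ) ∧ ¬(φ ∧ φ) = both ∧ both = both
both ∈ {true, both}.

Yes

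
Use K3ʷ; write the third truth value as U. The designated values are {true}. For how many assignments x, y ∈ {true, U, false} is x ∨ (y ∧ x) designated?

2

Designated under: (x=true, y=true); (x=true, y=false).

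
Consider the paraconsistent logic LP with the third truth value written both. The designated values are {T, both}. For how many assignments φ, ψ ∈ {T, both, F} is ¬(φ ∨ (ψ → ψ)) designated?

Designated under: (φ=both, ψ=both); (φ=F, ψ=both).

2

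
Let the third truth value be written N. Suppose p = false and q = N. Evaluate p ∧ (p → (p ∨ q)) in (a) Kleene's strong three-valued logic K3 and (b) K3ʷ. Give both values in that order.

false; N

In Kleene's strong three-valued logic K3: p ∨ q = false ∨ N = N
p → (p ∨ q) = false → N = true  [¬false ∨ N]
p ∧ (p → (p ∨ q)) = false ∧ true = false
In K3ʷ: p ∨ q = false ∨ N = N
p → (p ∨ q) = false → N = N
p ∧ (p → (p ∨ q)) = false ∧ N = N
They differ because Kleene's strong three-valued logic K3 and K3ʷ treat N differently under the binary connectives.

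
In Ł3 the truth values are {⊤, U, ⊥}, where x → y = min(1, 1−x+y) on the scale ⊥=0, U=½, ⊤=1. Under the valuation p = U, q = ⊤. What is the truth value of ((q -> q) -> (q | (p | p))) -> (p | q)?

⊤

q -> q = ⊤ -> ⊤ = ⊤
p | p = U | U = U
q | (p | p) = ⊤ | U = ⊤
(q -> q) -> (q | (p | p)) = ⊤ -> ⊤ = ⊤
p | q = U | ⊤ = ⊤
((q -> q) -> (q | (p | p))) -> (p | q) = ⊤ -> ⊤ = ⊤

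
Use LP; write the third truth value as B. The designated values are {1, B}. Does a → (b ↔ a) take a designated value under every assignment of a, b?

No

Countermodel: a=1, b=0 gives 0, which is not designated.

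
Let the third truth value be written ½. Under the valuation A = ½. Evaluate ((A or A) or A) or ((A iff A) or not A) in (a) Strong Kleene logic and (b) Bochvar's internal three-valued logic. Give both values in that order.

½; ½

In Strong Kleene logic: A or A = ½ or ½ = ½
(A or A) or A = ½ or ½ = ½
A iff A = ½ iff ½ = ½
not A = not ½ = ½
(A iff A) or not A = ½ or ½ = ½
((A or A) or A) or ((A iff A) or not A) = ½ or ½ = ½
In Bochvar's internal three-valued logic: A or A = ½ or ½ = ½
(A or A) or A = ½ or ½ = ½
A iff A = ½ iff ½ = ½
not A = not ½ = ½
(A iff A) or not A = ½ or ½ = ½
((A or A) or A) or ((A iff A) or not A) = ½ or ½ = ½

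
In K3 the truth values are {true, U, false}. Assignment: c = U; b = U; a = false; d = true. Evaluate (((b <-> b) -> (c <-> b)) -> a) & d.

U

b <-> b = U <-> U = U
c <-> b = U <-> U = U
(b <-> b) -> (c <-> b) = U -> U = U  [~U | U]
((b <-> b) -> (c <-> b)) -> a = U -> false = U
(((b <-> b) -> (c <-> b)) -> a) & d = U & true = U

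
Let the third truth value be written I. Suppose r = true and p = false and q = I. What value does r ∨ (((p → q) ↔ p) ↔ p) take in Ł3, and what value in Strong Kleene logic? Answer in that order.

In Ł3: p → q = false → I = true
(p → q) ↔ p = true ↔ false = false
((p → q) ↔ p) ↔ p = false ↔ false = true
r ∨ (((p → q) ↔ p) ↔ p) = true ∨ true = true
In Strong Kleene logic: p → q = false → I = true  [¬false ∨ I]
(p → q) ↔ p = true ↔ false = false
((p → q) ↔ p) ↔ p = false ↔ false = true
r ∨ (((p → q) ↔ p) ↔ p) = true ∨ true = true

true; true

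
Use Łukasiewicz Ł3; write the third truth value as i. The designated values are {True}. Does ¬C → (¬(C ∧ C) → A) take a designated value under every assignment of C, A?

Countermodel: C=False, A=i gives i, which is not designated.

No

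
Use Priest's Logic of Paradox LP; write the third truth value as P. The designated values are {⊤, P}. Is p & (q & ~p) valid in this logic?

Countermodel: p=⊤, q=⊤ gives ⊥, which is not designated.

No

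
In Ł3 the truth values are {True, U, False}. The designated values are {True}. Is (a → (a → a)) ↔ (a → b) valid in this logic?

Countermodel: a=True, b=U gives U, which is not designated.

No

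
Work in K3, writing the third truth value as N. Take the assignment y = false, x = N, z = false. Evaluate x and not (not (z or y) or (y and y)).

z or y = false or false = false
not (z or y) = not false = true
y and y = false and false = false
not (z or y) or (y and y) = true or false = true
not (not (z or y) or (y and y)) = not true = false
x and not (not (z or y) or (y and y)) = N and false = false

false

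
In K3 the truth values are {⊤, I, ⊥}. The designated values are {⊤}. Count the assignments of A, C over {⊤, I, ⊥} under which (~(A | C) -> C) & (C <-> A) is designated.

1

Designated under: (A=⊤, C=⊤).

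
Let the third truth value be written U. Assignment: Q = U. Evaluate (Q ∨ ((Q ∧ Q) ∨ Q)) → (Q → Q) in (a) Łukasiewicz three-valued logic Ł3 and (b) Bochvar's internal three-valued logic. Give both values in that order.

True; U

In Łukasiewicz three-valued logic Ł3: Q ∧ Q = U ∧ U = U
(Q ∧ Q) ∨ Q = U ∨ U = U
Q ∨ ((Q ∧ Q) ∨ Q) = U ∨ U = U
Q → Q = U → U = True
(Q ∨ ((Q ∧ Q) ∨ Q)) → (Q → Q) = U → True = True
In Bochvar's internal three-valued logic: Q ∧ Q = U ∧ U = U
(Q ∧ Q) ∨ Q = U ∨ U = U
Q ∨ ((Q ∧ Q) ∨ Q) = U ∨ U = U
Q → Q = U → U = U
(Q ∨ ((Q ∧ Q) ∨ Q)) → (Q → Q) = U → U = U
They differ because Łukasiewicz three-valued logic Ł3 and Bochvar's internal three-valued logic treat U differently under the binary connectives.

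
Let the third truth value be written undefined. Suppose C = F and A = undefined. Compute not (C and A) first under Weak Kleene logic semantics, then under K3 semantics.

undefined; T

In Weak Kleene logic: C and A = F and undefined = undefined
not (C and A) = not undefined = undefined
In K3: C and A = F and undefined = F
not (C and A) = not F = T
They differ because Weak Kleene logic and K3 treat undefined differently under the binary connectives.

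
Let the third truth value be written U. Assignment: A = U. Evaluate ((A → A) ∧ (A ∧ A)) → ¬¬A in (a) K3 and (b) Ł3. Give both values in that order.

In K3: A → A = U → U = U
A ∧ A = U ∧ U = U
(A → A) ∧ (A ∧ A) = U ∧ U = U
¬A = ¬U = U
¬¬A = ¬U = U
((A → A) ∧ (A ∧ A)) → ¬¬A = U → U = U
In Ł3: A → A = U → U = T
A ∧ A = U ∧ U = U
(A → A) ∧ (A ∧ A) = T ∧ U = U
¬A = ¬U = U
¬¬A = ¬U = U
((A → A) ∧ (A ∧ A)) → ¬¬A = U → U = T
They differ because K3 and Ł3 treat U differently under implication.

U; T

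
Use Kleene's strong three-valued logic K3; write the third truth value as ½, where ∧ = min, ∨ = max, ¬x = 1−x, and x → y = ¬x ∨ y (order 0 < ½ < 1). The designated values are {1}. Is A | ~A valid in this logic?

Countermodel: A=½ gives ½, which is not designated.

No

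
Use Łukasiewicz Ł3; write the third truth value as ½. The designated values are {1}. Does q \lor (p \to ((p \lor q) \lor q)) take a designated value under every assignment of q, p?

Every assignment of q, p over {1, ½, 0} gives a value in {1}.
In particular, with q=½, p=½: q \lor (p \to ((p \lor q) \lor q)) = 1.

Yes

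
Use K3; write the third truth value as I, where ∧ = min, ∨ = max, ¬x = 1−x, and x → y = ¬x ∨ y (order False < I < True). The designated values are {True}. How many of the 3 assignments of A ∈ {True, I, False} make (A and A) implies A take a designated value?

A=True: True ✓
A=I: I ·
A=False: True ✓

2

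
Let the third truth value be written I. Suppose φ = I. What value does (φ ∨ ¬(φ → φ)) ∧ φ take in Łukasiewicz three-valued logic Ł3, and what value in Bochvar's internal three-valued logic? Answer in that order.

In Łukasiewicz three-valued logic Ł3: φ → φ = I → I = T
¬(φ → φ) = ¬T = F
φ ∨ ¬(φ → φ) = I ∨ F = I
(φ ∨ ¬(φ → φ)) ∧ φ = I ∧ I = I
In Bochvar's internal three-valued logic: φ → φ = I → I = I  [any arg is the third value ⇒ result is the third value]
¬(φ → φ) = ¬I = I
φ ∨ ¬(φ → φ) = I ∨ I = I
(φ ∨ ¬(φ → φ)) ∧ φ = I ∧ I = I

I; I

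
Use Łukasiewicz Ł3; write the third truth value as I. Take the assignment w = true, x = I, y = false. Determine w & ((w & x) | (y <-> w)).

I

w & x = true & I = I
y <-> w = false <-> true = false
(w & x) | (y <-> w) = I | false = I
w & ((w & x) | (y <-> w)) = true & I = I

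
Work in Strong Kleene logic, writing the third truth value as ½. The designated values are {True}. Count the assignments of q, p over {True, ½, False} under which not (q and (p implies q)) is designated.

Designated under: (q=False, p=True); (q=False, p=½); (q=False, p=False).

3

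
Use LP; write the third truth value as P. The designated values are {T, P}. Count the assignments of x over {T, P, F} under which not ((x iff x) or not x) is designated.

1

x=T: F ·
x=P: P ✓
x=F: F ·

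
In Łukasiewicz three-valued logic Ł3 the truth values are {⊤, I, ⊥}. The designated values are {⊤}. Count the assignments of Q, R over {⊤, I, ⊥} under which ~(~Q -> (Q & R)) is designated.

Designated under: (Q=⊥, R=⊤); (Q=⊥, R=I); (Q=⊥, R=⊥).

3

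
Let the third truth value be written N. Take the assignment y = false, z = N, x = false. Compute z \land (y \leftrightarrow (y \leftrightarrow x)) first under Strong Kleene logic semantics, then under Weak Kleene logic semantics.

false; N

In Strong Kleene logic: y \leftrightarrow x = false \leftrightarrow false = true
y \leftrightarrow (y \leftrightarrow x) = false \leftrightarrow true = false
z \land (y \leftrightarrow (y \leftrightarrow x)) = N \land false = false
In Weak Kleene logic: y \leftrightarrow x = false \leftrightarrow false = true
y \leftrightarrow (y \leftrightarrow x) = false \leftrightarrow true = false
z \land (y \leftrightarrow (y \leftrightarrow x)) = N \land false = N
They differ because Strong Kleene logic and Weak Kleene logic treat N differently under the binary connectives.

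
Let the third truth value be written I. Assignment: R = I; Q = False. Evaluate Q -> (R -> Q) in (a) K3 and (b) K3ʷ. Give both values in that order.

In K3: R -> Q = I -> False = I
Q -> (R -> Q) = False -> I = True
In K3ʷ: R -> Q = I -> False = I  [any arg is the third value ⇒ result is the third value]
Q -> (R -> Q) = False -> I = I
They differ because K3 and K3ʷ treat I differently under the binary connectives.

True; I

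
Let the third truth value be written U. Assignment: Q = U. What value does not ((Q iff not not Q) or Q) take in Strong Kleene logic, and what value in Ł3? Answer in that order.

In Strong Kleene logic: not Q = not U = U
not not Q = not U = U
Q iff not not Q = U iff U = U
(Q iff not not Q) or Q = U or U = U
not ((Q iff not not Q) or Q) = not U = U
In Ł3: not Q = not U = U
not not Q = not U = U
Q iff not not Q = U iff U = true  [1 − |½−½|]
(Q iff not not Q) or Q = true or U = true
not ((Q iff not not Q) or Q) = not true = false
They differ because Strong Kleene logic and Ł3 treat U differently under implication.

U; false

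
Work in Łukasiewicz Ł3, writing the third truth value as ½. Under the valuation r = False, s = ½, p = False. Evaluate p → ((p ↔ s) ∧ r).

True

p ↔ s = False ↔ ½ = ½
(p ↔ s) ∧ r = ½ ∧ False = False
p → ((p ↔ s) ∧ r) = False → False = True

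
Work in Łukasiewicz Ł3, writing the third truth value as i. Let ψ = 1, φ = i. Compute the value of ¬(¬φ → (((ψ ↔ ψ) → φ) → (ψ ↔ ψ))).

¬φ = ¬i = i
ψ ↔ ψ = 1 ↔ 1 = 1
(ψ ↔ ψ) → φ = 1 → i = i  [min(1, 1−1+½)]
ψ ↔ ψ = 1 ↔ 1 = 1
((ψ ↔ ψ) → φ) → (ψ ↔ ψ) = i → 1 = 1
¬φ → (((ψ ↔ ψ) → φ) → (ψ ↔ ψ)) = i → 1 = 1
¬(¬φ → (((ψ ↔ ψ) → φ) → (ψ ↔ ψ))) = ¬1 = 0

0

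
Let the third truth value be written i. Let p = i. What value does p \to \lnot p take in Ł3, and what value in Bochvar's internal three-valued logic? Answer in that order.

In Ł3: \lnot p = \lnot i = i
p \to \lnot p = i \to i = T  [min(1, 1−½+½)]
In Bochvar's internal three-valued logic: \lnot p = \lnot i = i
p \to \lnot p = i \to i = i  [any arg is the third value ⇒ result is the third value]
They differ because Ł3 and Bochvar's internal three-valued logic treat i differently under the binary connectives.

T; i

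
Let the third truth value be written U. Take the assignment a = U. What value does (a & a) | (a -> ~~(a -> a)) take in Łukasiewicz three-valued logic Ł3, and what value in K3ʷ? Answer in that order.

In Łukasiewicz three-valued logic Ł3: a & a = U & U = U
a -> a = U -> U = ⊤  [min(1, 1−½+½)]
~(a -> a) = ~⊤ = ⊥
~~(a -> a) = ~⊥ = ⊤
a -> ~~(a -> a) = U -> ⊤ = ⊤
(a & a) | (a -> ~~(a -> a)) = U | ⊤ = ⊤
In K3ʷ: a & a = U & U = U
a -> a = U -> U = U  [any arg is the third value ⇒ result is the third value]
~(a -> a) = ~U = U
~~(a -> a) = ~U = U
a -> ~~(a -> a) = U -> U = U
(a & a) | (a -> ~~(a -> a)) = U | U = U
They differ because Łukasiewicz three-valued logic Ł3 and K3ʷ treat U differently under the binary connectives.

⊤; U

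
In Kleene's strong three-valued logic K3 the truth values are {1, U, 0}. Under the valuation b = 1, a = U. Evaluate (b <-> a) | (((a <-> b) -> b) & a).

U

b <-> a = 1 <-> U = U
a <-> b = U <-> 1 = U
(a <-> b) -> b = U -> 1 = 1
((a <-> b) -> b) & a = 1 & U = U
(b <-> a) | (((a <-> b) -> b) & a) = U | U = U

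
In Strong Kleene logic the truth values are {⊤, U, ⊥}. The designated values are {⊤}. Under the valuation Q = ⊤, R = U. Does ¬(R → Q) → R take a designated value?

Yes

R → Q = U → ⊤ = ⊤  [¬U ∨ ⊤]
¬(R → Q) = ¬⊤ = ⊥
¬(R → Q) → R = ⊥ → U = ⊤
⊤ ∈ {⊤}.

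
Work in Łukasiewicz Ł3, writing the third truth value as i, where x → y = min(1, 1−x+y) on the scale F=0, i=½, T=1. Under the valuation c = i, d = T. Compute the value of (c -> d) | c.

c -> d = i -> T = T  [min(1, 1−½+1)]
(c -> d) | c = T | i = T

T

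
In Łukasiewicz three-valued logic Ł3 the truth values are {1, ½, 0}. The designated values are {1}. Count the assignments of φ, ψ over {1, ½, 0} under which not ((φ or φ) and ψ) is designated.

5

Of the 9 assignments, 5 give a value in {1}.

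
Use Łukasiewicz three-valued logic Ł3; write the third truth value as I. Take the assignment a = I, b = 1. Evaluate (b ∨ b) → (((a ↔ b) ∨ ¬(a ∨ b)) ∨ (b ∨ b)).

1

b ∨ b = 1 ∨ 1 = 1
a ↔ b = I ↔ 1 = I  [1 − |½−1|]
a ∨ b = I ∨ 1 = 1
¬(a ∨ b) = ¬1 = 0
(a ↔ b) ∨ ¬(a ∨ b) = I ∨ 0 = I
b ∨ b = 1 ∨ 1 = 1
((a ↔ b) ∨ ¬(a ∨ b)) ∨ (b ∨ b) = I ∨ 1 = 1
(b ∨ b) → (((a ↔ b) ∨ ¬(a ∨ b)) ∨ (b ∨ b)) = 1 → 1 = 1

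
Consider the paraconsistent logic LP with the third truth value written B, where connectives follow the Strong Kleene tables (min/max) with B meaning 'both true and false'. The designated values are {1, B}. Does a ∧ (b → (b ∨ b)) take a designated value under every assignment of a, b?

No

Countermodel: a=0, b=1 gives 0, which is not designated.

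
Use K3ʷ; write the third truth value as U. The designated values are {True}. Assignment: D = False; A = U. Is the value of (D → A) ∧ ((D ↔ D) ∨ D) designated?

D → A = False → U = U  [any arg is the third value ⇒ result is the third value]
D ↔ D = False ↔ False = True
(D ↔ D) ∨ D = True ∨ False = True
(D → A) ∧ ((D ↔ D) ∨ D) = U ∧ True = U
U ∉ {True}.

No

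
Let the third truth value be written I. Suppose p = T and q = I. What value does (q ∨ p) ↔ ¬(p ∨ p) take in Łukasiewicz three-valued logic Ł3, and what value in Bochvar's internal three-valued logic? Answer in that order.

F; I

In Łukasiewicz three-valued logic Ł3: q ∨ p = I ∨ T = T
p ∨ p = T ∨ T = T
¬(p ∨ p) = ¬T = F
(q ∨ p) ↔ ¬(p ∨ p) = T ↔ F = F
In Bochvar's internal three-valued logic: q ∨ p = I ∨ T = I
p ∨ p = T ∨ T = T
¬(p ∨ p) = ¬T = F
(q ∨ p) ↔ ¬(p ∨ p) = I ↔ F = I
They differ because Łukasiewicz three-valued logic Ł3 and Bochvar's internal three-valued logic treat I differently under the binary connectives.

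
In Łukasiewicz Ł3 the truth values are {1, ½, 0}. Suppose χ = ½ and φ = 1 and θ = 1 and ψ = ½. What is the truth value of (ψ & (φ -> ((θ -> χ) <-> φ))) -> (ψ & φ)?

1

θ -> χ = 1 -> ½ = ½  [min(1, 1−1+½)]
(θ -> χ) <-> φ = ½ <-> 1 = ½
φ -> ((θ -> χ) <-> φ) = 1 -> ½ = ½
ψ & (φ -> ((θ -> χ) <-> φ)) = ½ & ½ = ½
ψ & φ = ½ & 1 = ½
(ψ & (φ -> ((θ -> χ) <-> φ))) -> (ψ & φ) = ½ -> ½ = 1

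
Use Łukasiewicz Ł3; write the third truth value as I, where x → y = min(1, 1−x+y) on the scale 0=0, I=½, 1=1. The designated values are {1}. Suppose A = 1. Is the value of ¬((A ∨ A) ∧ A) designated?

No

A ∨ A = 1 ∨ 1 = 1
(A ∨ A) ∧ A = 1 ∧ 1 = 1
¬((A ∨ A) ∧ A) = ¬1 = 0
0 ∉ {1}.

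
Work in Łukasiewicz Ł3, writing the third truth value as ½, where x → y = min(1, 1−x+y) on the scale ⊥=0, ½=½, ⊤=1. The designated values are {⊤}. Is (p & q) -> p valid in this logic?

Yes

Every assignment of p, q over {⊤, ½, ⊥} gives a value in {⊤}.
In particular, with p=½, q=½: (p & q) -> p = ⊤.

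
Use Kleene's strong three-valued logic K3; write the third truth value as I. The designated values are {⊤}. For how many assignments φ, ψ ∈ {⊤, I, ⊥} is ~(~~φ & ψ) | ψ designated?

7

Of the 9 assignments, 7 give a value in {⊤}.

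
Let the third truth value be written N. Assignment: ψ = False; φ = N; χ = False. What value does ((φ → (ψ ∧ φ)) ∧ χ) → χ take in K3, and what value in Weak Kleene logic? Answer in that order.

In K3: ψ ∧ φ = False ∧ N = False
φ → (ψ ∧ φ) = N → False = N  [¬N ∨ False]
(φ → (ψ ∧ φ)) ∧ χ = N ∧ False = False
((φ → (ψ ∧ φ)) ∧ χ) → χ = False → False = True
In Weak Kleene logic: ψ ∧ φ = False ∧ N = N
φ → (ψ ∧ φ) = N → N = N  [any arg is the third value ⇒ result is the third value]
(φ → (ψ ∧ φ)) ∧ χ = N ∧ False = N
((φ → (ψ ∧ φ)) ∧ χ) → χ = N → False = N
They differ because K3 and Weak Kleene logic treat N differently under the binary connectives.

True; N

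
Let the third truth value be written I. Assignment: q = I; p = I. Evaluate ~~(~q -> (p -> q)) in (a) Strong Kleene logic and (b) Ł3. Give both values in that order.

I; T

In Strong Kleene logic: ~q = ~I = I
p -> q = I -> I = I  [~I | I]
~q -> (p -> q) = I -> I = I
~(~q -> (p -> q)) = ~I = I
~~(~q -> (p -> q)) = ~I = I
In Ł3: ~q = ~I = I
p -> q = I -> I = T
~q -> (p -> q) = I -> T = T
~(~q -> (p -> q)) = ~T = F
~~(~q -> (p -> q)) = ~F = T
They differ because Strong Kleene logic and Ł3 treat I differently under implication.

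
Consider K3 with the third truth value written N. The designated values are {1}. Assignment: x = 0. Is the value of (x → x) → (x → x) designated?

x → x = 0 → 0 = 1
x → x = 0 → 0 = 1
(x → x) → (x → x) = 1 → 1 = 1
1 ∈ {1}.

Yes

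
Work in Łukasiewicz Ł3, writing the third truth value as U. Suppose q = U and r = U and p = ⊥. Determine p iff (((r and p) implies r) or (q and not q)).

⊥

r and p = U and ⊥ = ⊥
(r and p) implies r = ⊥ implies U = ⊤
not q = not U = U
q and not q = U and U = U
((r and p) implies r) or (q and not q) = ⊤ or U = ⊤
p iff (((r and p) implies r) or (q and not q)) = ⊥ iff ⊤ = ⊥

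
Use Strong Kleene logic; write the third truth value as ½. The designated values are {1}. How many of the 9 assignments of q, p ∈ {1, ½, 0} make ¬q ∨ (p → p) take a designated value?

7

Of the 9 assignments, 7 give a value in {1}.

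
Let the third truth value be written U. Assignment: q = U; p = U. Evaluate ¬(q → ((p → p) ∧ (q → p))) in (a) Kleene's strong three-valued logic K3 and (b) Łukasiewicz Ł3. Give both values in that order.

U; F

In Kleene's strong three-valued logic K3: p → p = U → U = U  [¬U ∨ U]
q → p = U → U = U
(p → p) ∧ (q → p) = U ∧ U = U
q → ((p → p) ∧ (q → p)) = U → U = U
¬(q → ((p → p) ∧ (q → p))) = ¬U = U
In Łukasiewicz Ł3: p → p = U → U = T  [min(1, 1−½+½)]
q → p = U → U = T
(p → p) ∧ (q → p) = T ∧ T = T
q → ((p → p) ∧ (q → p)) = U → T = T
¬(q → ((p → p) ∧ (q → p))) = ¬T = F
They differ because Kleene's strong three-valued logic K3 and Łukasiewicz Ł3 treat U differently under implication.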